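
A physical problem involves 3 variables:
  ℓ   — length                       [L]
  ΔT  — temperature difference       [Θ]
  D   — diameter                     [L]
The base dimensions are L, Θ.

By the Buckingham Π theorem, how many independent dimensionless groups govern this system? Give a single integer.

Write exponents as rows L,Θ / cols ℓ,ΔT,D:
  L: [ 1  0  1]
  Θ: [ 0  1  0]
Row reduction gives pivot columns ℓ,ΔT; rank = 2
n=3, r=2 ⇒ 1 dimensionless group

1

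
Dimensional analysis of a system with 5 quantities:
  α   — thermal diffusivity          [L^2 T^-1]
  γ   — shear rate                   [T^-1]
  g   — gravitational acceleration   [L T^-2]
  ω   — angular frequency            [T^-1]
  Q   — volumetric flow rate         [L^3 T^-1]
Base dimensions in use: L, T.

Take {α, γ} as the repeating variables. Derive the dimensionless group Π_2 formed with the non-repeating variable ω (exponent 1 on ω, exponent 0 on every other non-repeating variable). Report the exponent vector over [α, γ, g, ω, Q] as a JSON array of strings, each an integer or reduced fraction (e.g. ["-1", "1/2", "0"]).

["0", "-1", "0", "1", "0"]

Dimensional matrix (L×T by α×γ×g×ω×Q):
  L: [ 2  0  1  0  3]
  T: [-1 -1 -2 -1 -1]
Row reduction gives pivot columns α,γ; rank = 2
Pivot set = {α,γ}, free = {g,ω,Q}
RREF:
  r0: [   1    0  1/2    0  3/2]
  r1: [   0    1  3/2    1 -1/2]
Fix exponent of ω at 1, g at 0, Q at 0; solve each RREF row for its pivot's exponent:
  r0: exp(α) + (0)·1 = 0 ⇒ exp(α) = 0
  r1: exp(γ) + (1)·1 = 0 ⇒ exp(γ) = -1
Π_2 = γ^-1 · ω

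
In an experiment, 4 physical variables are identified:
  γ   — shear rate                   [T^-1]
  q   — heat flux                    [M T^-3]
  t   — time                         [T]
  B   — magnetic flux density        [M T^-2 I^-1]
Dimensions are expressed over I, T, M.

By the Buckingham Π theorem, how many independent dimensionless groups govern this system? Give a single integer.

1

Exponent matrix [I,T,M] × [γ,q,t,B]:
  I: [ 0  0  0 -1]
  T: [-1 -3  1 -2]
  M: [ 0  1  0  1]
Row reduction gives pivot columns γ,q,B; rank = 3
4 vars − rank 3 = 1 Π group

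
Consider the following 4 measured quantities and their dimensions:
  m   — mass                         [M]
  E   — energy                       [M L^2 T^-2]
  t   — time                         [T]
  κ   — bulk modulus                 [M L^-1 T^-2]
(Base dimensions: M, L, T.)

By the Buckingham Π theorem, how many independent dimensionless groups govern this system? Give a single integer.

1

Write exponents as rows M,L,T / cols m,E,t,κ:
  M: [ 1  1  0  1]
  L: [ 0  2  0 -1]
  T: [ 0 -2  1 -2]
Row reduction gives pivot columns m,E,t; rank = 3
n=4, r=3 ⇒ 1 dimensionless group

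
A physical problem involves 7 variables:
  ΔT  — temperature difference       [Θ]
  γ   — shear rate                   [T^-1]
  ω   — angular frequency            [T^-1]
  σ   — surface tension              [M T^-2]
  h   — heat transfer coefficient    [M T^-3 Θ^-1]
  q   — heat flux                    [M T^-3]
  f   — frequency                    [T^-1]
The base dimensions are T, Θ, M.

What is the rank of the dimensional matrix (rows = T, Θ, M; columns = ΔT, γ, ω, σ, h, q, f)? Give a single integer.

3

Write exponents as rows T,Θ,M / cols ΔT,γ,ω,σ,h,q,f:
  T: [ 0 -1 -1 -2 -3 -3 -1]
  Θ: [ 1  0  0  0 -1  0  0]
  M: [ 0  0  0  1  1  1  0]
Row reduction gives pivot columns ΔT,γ,σ; rank = 3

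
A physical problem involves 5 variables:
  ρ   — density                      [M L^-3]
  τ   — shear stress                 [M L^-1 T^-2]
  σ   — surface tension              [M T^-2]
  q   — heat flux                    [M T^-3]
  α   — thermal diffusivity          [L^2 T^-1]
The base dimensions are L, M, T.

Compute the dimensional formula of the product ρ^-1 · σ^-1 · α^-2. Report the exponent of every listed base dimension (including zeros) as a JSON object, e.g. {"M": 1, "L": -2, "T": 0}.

Write exponents as rows L,M,T / cols ρ,τ,σ,q,α:
  L: [-3 -1  0  0  2]
  M: [ 1  1  1  1  0]
  T: [ 0 -2 -2 -3 -1]
  [L]: (-1)·-3+(-1)·0+(-2)·2 = -1
  [M]: (-1)·1+(-1)·1+(-2)·0 = -2
  [T]: (-1)·0+(-1)·-2+(-2)·-1 = 4
⇒ L^-1 M^-2 T^4

{"L": -1, "M": -2, "T": 4}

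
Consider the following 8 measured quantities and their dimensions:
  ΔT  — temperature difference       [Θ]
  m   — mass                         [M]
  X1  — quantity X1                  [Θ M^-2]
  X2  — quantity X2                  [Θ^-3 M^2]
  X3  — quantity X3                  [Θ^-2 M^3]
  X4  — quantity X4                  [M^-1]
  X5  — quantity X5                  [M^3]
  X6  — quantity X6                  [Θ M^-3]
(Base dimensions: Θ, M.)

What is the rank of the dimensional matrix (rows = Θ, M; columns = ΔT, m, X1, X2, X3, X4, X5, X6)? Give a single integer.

2

Write exponents as rows Θ,M / cols ΔT,m,X1,X2,X3,X4,X5,X6:
  Θ: [ 1  0  1 -3 -2  0  0  1]
  M: [ 0  1 -2  2  3 -1  3 -3]
RREF → pivots at {ΔT,m} ⇒ r = 2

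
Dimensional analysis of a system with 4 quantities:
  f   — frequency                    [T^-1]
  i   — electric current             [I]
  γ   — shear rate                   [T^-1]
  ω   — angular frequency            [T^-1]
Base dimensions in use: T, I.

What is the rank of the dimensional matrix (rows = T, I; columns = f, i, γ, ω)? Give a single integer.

Exponent matrix [T,I] × [f,i,γ,ω]:
  T: [-1  0 -1 -1]
  I: [ 0  1  0  0]
RREF → pivots at {f,i} ⇒ r = 2

2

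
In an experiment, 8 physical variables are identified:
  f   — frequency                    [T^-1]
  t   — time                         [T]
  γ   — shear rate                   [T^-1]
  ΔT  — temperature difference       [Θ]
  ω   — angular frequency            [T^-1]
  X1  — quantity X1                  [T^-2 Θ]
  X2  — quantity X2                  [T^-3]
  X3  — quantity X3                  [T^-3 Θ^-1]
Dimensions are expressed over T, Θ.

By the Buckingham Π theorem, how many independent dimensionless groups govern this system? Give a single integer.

6

Dimensional matrix (T×Θ by f×t×γ×ΔT×ω×X1×X2×X3):
  T: [-1  1 -1  0 -1 -2 -3 -3]
  Θ: [ 0  0  0  1  0  1  0 -1]
RREF → pivots at {f,ΔT} ⇒ r = 2
8 vars − rank 2 = 6 Π groups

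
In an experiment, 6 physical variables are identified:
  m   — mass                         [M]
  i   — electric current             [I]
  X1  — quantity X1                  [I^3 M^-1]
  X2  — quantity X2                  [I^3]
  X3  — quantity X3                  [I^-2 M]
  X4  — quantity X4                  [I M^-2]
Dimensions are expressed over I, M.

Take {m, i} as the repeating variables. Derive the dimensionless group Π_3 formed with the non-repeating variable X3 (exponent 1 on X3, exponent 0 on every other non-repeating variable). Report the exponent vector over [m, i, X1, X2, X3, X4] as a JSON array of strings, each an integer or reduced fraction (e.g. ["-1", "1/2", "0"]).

Exponent matrix [I,M] × [m,i,X1,X2,X3,X4]:
  I: [ 0  1  3  3 -2  1]
  M: [ 1  0 -1  0  1 -2]
RREF → pivots at {m,i} ⇒ r = 2
Pivot set = {m,i}, free = {X1,X2,X3,X4}
RREF:
  r0: [   1    0   -1    0    1   -2]
  r1: [   0    1    3    3   -2    1]
Fix exponent of X3 at 1, X1 at 0, X2 at 0, X4 at 0; solve each RREF row for its pivot's exponent:
  r0: exp(m) + (1)·1 = 0 ⇒ exp(m) = -1
  r1: exp(i) + (-2)·1 = 0 ⇒ exp(i) = 2
Π_3 = m^-1 · i^2 · X3

["-1", "2", "0", "0", "1", "0"]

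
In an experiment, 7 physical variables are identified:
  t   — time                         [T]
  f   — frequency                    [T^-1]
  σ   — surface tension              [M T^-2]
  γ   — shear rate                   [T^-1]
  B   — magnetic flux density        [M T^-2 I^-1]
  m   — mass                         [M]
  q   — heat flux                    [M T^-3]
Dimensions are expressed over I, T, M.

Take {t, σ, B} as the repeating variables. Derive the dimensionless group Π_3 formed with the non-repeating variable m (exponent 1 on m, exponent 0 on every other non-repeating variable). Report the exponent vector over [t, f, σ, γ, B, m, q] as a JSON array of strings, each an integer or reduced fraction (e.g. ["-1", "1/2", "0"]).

["-2", "0", "-1", "0", "0", "1", "0"]

Dimensional matrix (I×T×M by t×f×σ×γ×B×m×q):
  I: [ 0  0  0  0 -1  0  0]
  T: [ 1 -1 -2 -1 -2  0 -3]
  M: [ 0  0  1  0  1  1  1]
Row reduction gives pivot columns t,σ,B; rank = 3
Pivot set = {t,σ,B}, free = {f,γ,m,q}
RREF:
  r0: [   1   -1    0   -1    0    2   -1]
  r1: [   0    0    1    0    0    1    1]
  r2: [   0    0    0    0    1    0    0]
Fix exponent of m at 1, f at 0, γ at 0, q at 0; solve each RREF row for its pivot's exponent:
  r0: exp(t) + (2)·1 = 0 ⇒ exp(t) = -2
  r1: exp(σ) + (1)·1 = 0 ⇒ exp(σ) = -1
  r2: exp(B) + (0)·1 = 0 ⇒ exp(B) = 0
Π_3 = t^-2 · σ^-1 · m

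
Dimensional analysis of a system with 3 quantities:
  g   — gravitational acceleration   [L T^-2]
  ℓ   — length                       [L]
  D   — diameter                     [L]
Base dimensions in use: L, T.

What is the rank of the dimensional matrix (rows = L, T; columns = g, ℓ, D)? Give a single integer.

2

Write exponents as rows L,T / cols g,ℓ,D:
  L: [ 1  1  1]
  T: [-2  0  0]
Row reduction gives pivot columns g,ℓ; rank = 2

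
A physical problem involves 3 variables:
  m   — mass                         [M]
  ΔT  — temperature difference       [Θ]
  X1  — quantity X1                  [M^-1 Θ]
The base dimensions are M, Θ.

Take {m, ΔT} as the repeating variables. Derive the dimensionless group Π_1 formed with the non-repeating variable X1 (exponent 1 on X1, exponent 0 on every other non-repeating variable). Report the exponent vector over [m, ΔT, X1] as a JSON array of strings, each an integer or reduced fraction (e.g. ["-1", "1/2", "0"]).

["1", "-1", "1"]

Exponent matrix [M,Θ] × [m,ΔT,X1]:
  M: [ 1  0 -1]
  Θ: [ 0  1  1]
Row reduction gives pivot columns m,ΔT; rank = 2
Repeat: m,ΔT; free: X1
RREF:
  r0: [   1    0   -1]
  r1: [   0    1    1]
Fix exponent of X1 at 1; solve each RREF row for its pivot's exponent:
  r0: exp(m) + (-1)·1 = 0 ⇒ exp(m) = 1
  r1: exp(ΔT) + (1)·1 = 0 ⇒ exp(ΔT) = -1
Π_1 = m · ΔT^-1 · X1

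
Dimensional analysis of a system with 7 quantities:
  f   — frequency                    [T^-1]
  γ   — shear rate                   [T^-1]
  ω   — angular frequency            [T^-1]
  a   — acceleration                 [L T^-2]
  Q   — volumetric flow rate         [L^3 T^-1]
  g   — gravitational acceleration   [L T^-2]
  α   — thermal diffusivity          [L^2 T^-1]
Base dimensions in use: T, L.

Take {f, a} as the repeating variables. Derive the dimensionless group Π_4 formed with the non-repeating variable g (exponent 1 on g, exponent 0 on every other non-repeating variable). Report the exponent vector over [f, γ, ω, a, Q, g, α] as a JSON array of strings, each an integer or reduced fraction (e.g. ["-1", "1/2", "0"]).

["0", "0", "0", "-1", "0", "1", "0"]

Write exponents as rows T,L / cols f,γ,ω,a,Q,g,α:
  T: [-1 -1 -1 -2 -1 -2 -1]
  L: [ 0  0  0  1  3  1  2]
Row reduction gives pivot columns f,a; rank = 2
Pivot set = {f,a}, free = {γ,ω,Q,g,α}
RREF:
  r0: [   1    1    1    0   -5    0   -3]
  r1: [   0    0    0    1    3    1    2]
Fix exponent of g at 1, γ at 0, ω at 0, Q at 0, α at 0; solve each RREF row for its pivot's exponent:
  r0: exp(f) + (0)·1 = 0 ⇒ exp(f) = 0
  r1: exp(a) + (1)·1 = 0 ⇒ exp(a) = -1
Π_4 = a^-1 · g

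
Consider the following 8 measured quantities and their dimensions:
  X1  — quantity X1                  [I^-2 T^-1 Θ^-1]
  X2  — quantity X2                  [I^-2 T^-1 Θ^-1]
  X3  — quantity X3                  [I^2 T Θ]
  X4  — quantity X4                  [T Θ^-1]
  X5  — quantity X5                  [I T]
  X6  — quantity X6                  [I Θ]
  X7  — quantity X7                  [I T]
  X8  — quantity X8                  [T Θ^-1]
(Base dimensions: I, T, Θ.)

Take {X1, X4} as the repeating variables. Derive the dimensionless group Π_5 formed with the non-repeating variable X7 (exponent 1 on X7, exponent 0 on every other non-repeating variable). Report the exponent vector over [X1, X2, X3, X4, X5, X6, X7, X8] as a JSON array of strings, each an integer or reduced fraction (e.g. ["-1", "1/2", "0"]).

Exponent matrix [I,T,Θ] × [X1,X2,X3,X4,X5,X6,X7,X8]:
  I: [-2 -2  2  0  1  1  1  0]
  T: [-1 -1  1  1  1  0  1  1]
  Θ: [-1 -1  1 -1  0  1  0 -1]
Echelon form has 2 nonzero rows (pivots: X1,X4)
Pivot set = {X1,X4}, free = {X2,X3,X5,X6,X7,X8}
RREF:
  r0: [   1    1   -1    0 -1/2 -1/2 -1/2    0]
  r1: [   0    0    0    1  1/2 -1/2  1/2    1]
  r2: [   0    0    0    0    0    0    0    0]
Fix exponent of X7 at 1, X2 at 0, X3 at 0, X5 at 0, X6 at 0, X8 at 0; solve each RREF row for its pivot's exponent:
  r0: exp(X1) + (-1/2)·1 = 0 ⇒ exp(X1) = 1/2
  r1: exp(X4) + (1/2)·1 = 0 ⇒ exp(X4) = -1/2
Π_5 = X1^(1/2) · X4^(-1/2) · X7

["1/2", "0", "0", "-1/2", "0", "0", "1", "0"]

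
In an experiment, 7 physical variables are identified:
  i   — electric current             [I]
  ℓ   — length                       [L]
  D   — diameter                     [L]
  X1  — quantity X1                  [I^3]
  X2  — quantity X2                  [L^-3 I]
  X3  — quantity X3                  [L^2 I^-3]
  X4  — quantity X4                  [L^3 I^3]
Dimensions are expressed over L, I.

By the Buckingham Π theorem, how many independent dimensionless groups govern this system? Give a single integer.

5

Exponent matrix [L,I] × [i,ℓ,D,X1,X2,X3,X4]:
  L: [ 0  1  1  0 -3  2  3]
  I: [ 1  0  0  3  1 -3  3]
Echelon form has 2 nonzero rows (pivots: i,ℓ)
7 vars − rank 2 = 5 Π groups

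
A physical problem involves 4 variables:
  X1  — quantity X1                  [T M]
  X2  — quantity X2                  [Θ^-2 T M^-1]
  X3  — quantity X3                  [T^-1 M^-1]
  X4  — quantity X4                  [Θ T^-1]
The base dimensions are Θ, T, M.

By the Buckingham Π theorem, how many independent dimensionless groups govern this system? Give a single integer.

2

Write exponents as rows Θ,T,M / cols X1,X2,X3,X4:
  Θ: [ 0 -2  0  1]
  T: [ 1  1 -1 -1]
  M: [ 1 -1 -1  0]
Row reduction gives pivot columns X1,X2; rank = 2
n=4, r=2 ⇒ 2 dimensionless groups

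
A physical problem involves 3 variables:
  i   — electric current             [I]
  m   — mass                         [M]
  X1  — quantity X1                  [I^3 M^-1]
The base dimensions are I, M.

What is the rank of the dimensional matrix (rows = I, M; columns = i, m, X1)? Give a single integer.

2

Write exponents as rows I,M / cols i,m,X1:
  I: [ 1  0  3]
  M: [ 0  1 -1]
Echelon form has 2 nonzero rows (pivots: i,m)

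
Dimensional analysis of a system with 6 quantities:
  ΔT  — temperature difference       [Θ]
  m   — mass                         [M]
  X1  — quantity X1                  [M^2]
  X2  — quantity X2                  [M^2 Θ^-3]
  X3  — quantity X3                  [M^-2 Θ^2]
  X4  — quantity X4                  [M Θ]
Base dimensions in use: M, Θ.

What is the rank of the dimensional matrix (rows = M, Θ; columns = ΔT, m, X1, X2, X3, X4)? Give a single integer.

Exponent matrix [M,Θ] × [ΔT,m,X1,X2,X3,X4]:
  M: [ 0  1  2  2 -2  1]
  Θ: [ 1  0  0 -3  2  1]
Row reduction gives pivot columns ΔT,m; rank = 2

2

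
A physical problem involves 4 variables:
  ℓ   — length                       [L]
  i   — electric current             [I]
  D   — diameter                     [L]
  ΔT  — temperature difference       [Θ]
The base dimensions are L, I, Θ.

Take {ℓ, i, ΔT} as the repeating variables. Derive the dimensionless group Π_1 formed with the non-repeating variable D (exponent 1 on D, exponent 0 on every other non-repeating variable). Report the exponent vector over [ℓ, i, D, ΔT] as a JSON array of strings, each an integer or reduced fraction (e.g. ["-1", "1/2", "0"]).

["-1", "0", "1", "0"]

Exponent matrix [L,I,Θ] × [ℓ,i,D,ΔT]:
  L: [ 1  0  1  0]
  I: [ 0  1  0  0]
  Θ: [ 0  0  0  1]
Row reduction gives pivot columns ℓ,i,ΔT; rank = 3
Repeat: ℓ,i,ΔT; free: D
RREF:
  r0: [   1    0    1    0]
  r1: [   0    1    0    0]
  r2: [   0    0    0    1]
Fix exponent of D at 1; solve each RREF row for its pivot's exponent:
  r0: exp(ℓ) + (1)·1 = 0 ⇒ exp(ℓ) = -1
  r1: exp(i) + (0)·1 = 0 ⇒ exp(i) = 0
  r2: exp(ΔT) + (0)·1 = 0 ⇒ exp(ΔT) = 0
Π_1 = ℓ^-1 · D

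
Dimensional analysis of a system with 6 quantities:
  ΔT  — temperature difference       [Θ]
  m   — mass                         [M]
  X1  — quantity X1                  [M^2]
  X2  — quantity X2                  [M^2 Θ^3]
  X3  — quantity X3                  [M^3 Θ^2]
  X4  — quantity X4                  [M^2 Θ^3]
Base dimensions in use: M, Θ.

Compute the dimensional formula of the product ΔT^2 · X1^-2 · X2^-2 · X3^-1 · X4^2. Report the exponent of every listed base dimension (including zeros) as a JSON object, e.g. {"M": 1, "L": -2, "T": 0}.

{"M": -7, "Θ": 0}

Write exponents as rows M,Θ / cols ΔT,m,X1,X2,X3,X4:
  M: [ 0  1  2  2  3  2]
  Θ: [ 1  0  0  3  2  3]
  [M]: (2)·0+(-2)·2+(-2)·2+(-1)·3+(2)·2 = -7
  [Θ]: (2)·1+(-2)·0+(-2)·3+(-1)·2+(2)·3 = 0
⇒ M^-7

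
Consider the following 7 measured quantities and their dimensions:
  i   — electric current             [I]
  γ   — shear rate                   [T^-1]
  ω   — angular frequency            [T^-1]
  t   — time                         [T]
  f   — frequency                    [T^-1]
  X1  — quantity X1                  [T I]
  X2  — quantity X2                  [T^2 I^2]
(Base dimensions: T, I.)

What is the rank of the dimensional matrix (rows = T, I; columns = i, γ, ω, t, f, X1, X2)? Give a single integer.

2

Dimensional matrix (T×I by i×γ×ω×t×f×X1×X2):
  T: [ 0 -1 -1  1 -1  1  2]
  I: [ 1  0  0  0  0  1  2]
RREF → pivots at {i,γ} ⇒ r = 2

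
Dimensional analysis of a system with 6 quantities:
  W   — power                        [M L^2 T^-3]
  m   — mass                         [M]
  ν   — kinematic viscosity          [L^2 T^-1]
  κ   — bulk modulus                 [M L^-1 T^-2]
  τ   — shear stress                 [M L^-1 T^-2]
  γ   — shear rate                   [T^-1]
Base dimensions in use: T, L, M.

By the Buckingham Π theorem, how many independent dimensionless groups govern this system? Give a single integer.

3

Write exponents as rows T,L,M / cols W,m,ν,κ,τ,γ:
  T: [-3  0 -1 -2 -2 -1]
  L: [ 2  0  2 -1 -1  0]
  M: [ 1  1  0  1  1  0]
RREF → pivots at {W,m,ν} ⇒ r = 3
6 vars − rank 3 = 3 Π groups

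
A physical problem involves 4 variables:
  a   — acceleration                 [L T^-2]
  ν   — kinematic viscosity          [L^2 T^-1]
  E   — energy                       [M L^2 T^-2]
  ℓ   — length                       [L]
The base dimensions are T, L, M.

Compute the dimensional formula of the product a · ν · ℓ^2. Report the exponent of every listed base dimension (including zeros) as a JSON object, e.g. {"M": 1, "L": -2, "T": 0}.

{"T": -3, "L": 5, "M": 0}

Write exponents as rows T,L,M / cols a,ν,E,ℓ:
  T: [-2 -1 -2  0]
  L: [ 1  2  2  1]
  M: [ 0  0  1  0]
  [T]: (1)·-2+(1)·-1+(2)·0 = -3
  [L]: (1)·1+(1)·2+(2)·1 = 5
  [M]: (1)·0+(1)·0+(2)·0 = 0
⇒ T^-3 L^5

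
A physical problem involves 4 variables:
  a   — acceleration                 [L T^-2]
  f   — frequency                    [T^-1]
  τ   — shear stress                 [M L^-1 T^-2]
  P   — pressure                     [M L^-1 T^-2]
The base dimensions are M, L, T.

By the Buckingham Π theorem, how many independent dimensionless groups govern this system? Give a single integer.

1

Exponent matrix [M,L,T] × [a,f,τ,P]:
  M: [ 0  0  1  1]
  L: [ 1  0 -1 -1]
  T: [-2 -1 -2 -2]
Echelon form has 3 nonzero rows (pivots: a,f,τ)
4 vars − rank 3 = 1 Π group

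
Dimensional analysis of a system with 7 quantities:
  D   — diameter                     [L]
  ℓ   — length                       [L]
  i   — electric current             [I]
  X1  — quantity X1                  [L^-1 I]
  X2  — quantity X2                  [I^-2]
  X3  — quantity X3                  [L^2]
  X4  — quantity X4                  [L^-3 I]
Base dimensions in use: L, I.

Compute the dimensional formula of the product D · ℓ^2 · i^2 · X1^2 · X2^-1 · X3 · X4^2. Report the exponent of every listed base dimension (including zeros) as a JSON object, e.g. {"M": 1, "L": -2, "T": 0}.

{"L": -3, "I": 8}

Exponent matrix [L,I] × [D,ℓ,i,X1,X2,X3,X4]:
  L: [ 1  1  0 -1  0  2 -3]
  I: [ 0  0  1  1 -2  0  1]
  [L]: (1)·1+(2)·1+(2)·0+(2)·-1+(-1)·0+(1)·2+(2)·-3 = -3
  [I]: (1)·0+(2)·0+(2)·1+(2)·1+(-1)·-2+(1)·0+(2)·1 = 8
⇒ L^-3 I^8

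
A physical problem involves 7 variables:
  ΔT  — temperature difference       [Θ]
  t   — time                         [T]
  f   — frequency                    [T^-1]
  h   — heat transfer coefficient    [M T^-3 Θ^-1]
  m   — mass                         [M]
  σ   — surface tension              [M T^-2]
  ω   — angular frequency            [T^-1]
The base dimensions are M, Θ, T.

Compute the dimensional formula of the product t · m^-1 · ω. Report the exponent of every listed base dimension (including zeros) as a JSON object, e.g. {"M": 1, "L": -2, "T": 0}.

Dimensional matrix (M×Θ×T by ΔT×t×f×h×m×σ×ω):
  M: [ 0  0  0  1  1  1  0]
  Θ: [ 1  0  0 -1  0  0  0]
  T: [ 0  1 -1 -3  0 -2 -1]
  [M]: (1)·0+(-1)·1+(1)·0 = -1
  [Θ]: (1)·0+(-1)·0+(1)·0 = 0
  [T]: (1)·1+(-1)·0+(1)·-1 = 0
⇒ M^-1

{"M": -1, "Θ": 0, "T": 0}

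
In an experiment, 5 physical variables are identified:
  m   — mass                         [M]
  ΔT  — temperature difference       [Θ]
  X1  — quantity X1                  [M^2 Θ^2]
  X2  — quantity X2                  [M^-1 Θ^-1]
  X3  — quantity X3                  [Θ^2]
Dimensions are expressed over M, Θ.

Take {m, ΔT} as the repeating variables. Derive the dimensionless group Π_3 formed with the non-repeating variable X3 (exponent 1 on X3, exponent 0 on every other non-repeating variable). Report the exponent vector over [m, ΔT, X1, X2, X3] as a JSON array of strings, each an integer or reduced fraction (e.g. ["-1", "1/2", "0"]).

Write exponents as rows M,Θ / cols m,ΔT,X1,X2,X3:
  M: [ 1  0  2 -1  0]
  Θ: [ 0  1  2 -1  2]
Row reduction gives pivot columns m,ΔT; rank = 2
Repeat: m,ΔT; free: X1,X2,X3
RREF:
  r0: [   1    0    2   -1    0]
  r1: [   0    1    2   -1    2]
Fix exponent of X3 at 1, X1 at 0, X2 at 0; solve each RREF row for its pivot's exponent:
  r0: exp(m) + (0)·1 = 0 ⇒ exp(m) = 0
  r1: exp(ΔT) + (2)·1 = 0 ⇒ exp(ΔT) = -2
Π_3 = ΔT^-2 · X3

["0", "-2", "0", "0", "1"]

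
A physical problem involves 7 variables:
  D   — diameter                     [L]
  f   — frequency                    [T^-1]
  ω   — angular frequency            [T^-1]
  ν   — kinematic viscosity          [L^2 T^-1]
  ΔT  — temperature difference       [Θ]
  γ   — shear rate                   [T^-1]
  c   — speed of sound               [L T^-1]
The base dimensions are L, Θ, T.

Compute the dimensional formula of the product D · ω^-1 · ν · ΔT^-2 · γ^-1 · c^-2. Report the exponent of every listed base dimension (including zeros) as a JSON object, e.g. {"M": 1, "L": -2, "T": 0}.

Write exponents as rows L,Θ,T / cols D,f,ω,ν,ΔT,γ,c:
  L: [ 1  0  0  2  0  0  1]
  Θ: [ 0  0  0  0  1  0  0]
  T: [ 0 -1 -1 -1  0 -1 -1]
  [L]: (1)·1+(-1)·0+(1)·2+(-2)·0+(-1)·0+(-2)·1 = 1
  [Θ]: (1)·0+(-1)·0+(1)·0+(-2)·1+(-1)·0+(-2)·0 = -2
  [T]: (1)·0+(-1)·-1+(1)·-1+(-2)·0+(-1)·-1+(-2)·-1 = 3
⇒ L Θ^-2 T^3

{"L": 1, "Θ": -2, "T": 3}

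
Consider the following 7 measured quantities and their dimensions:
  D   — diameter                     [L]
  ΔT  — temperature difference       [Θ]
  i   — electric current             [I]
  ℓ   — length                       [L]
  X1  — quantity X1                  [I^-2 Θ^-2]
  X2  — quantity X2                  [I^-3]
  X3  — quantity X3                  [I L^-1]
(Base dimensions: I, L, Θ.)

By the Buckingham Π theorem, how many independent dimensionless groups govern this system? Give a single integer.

Dimensional matrix (I×L×Θ by D×ΔT×i×ℓ×X1×X2×X3):
  I: [ 0  0  1  0 -2 -3  1]
  L: [ 1  0  0  1  0  0 -1]
  Θ: [ 0  1  0  0 -2  0  0]
Row reduction gives pivot columns D,ΔT,i; rank = 3
Π count = n − r = 7 − 3 = 4

4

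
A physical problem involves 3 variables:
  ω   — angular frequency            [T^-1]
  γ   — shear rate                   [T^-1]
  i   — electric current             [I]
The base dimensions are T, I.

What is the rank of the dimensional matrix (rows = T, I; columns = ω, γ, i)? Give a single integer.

Dimensional matrix (T×I by ω×γ×i):
  T: [-1 -1  0]
  I: [ 0  0  1]
Echelon form has 2 nonzero rows (pivots: ω,i)

2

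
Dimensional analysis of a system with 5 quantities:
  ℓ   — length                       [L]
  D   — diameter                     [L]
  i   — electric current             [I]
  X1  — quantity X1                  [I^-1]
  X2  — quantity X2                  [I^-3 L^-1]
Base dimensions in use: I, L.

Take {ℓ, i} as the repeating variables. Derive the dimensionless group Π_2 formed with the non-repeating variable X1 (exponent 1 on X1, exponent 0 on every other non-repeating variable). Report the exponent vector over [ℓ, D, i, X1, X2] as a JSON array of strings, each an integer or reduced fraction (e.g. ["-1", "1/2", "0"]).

["0", "0", "1", "1", "0"]

Dimensional matrix (I×L by ℓ×D×i×X1×X2):
  I: [ 0  0  1 -1 -3]
  L: [ 1  1  0  0 -1]
RREF → pivots at {ℓ,i} ⇒ r = 2
Repeat: ℓ,i; free: D,X1,X2
RREF:
  r0: [   1    1    0    0   -1]
  r1: [   0    0    1   -1   -3]
Fix exponent of X1 at 1, D at 0, X2 at 0; solve each RREF row for its pivot's exponent:
  r0: exp(ℓ) + (0)·1 = 0 ⇒ exp(ℓ) = 0
  r1: exp(i) + (-1)·1 = 0 ⇒ exp(i) = 1
Π_2 = i · X1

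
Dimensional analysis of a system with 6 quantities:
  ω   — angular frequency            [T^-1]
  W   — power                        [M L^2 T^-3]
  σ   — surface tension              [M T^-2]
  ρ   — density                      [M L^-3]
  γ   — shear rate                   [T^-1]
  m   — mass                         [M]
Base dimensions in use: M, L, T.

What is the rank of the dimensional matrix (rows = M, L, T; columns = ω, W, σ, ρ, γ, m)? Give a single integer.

Write exponents as rows M,L,T / cols ω,W,σ,ρ,γ,m:
  M: [ 0  1  1  1  0  1]
  L: [ 0  2  0 -3  0  0]
  T: [-1 -3 -2  0 -1  0]
RREF → pivots at {ω,W,σ} ⇒ r = 3

3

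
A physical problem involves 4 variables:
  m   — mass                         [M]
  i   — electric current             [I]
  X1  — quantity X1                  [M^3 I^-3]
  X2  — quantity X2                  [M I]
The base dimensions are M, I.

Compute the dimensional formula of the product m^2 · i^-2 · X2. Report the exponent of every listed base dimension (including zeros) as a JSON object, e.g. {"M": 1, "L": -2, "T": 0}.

Write exponents as rows M,I / cols m,i,X1,X2:
  M: [ 1  0  3  1]
  I: [ 0  1 -3  1]
  [M]: (2)·1+(-2)·0+(1)·1 = 3
  [I]: (2)·0+(-2)·1+(1)·1 = -1
⇒ M^3 I^-1

{"M": 3, "I": -1}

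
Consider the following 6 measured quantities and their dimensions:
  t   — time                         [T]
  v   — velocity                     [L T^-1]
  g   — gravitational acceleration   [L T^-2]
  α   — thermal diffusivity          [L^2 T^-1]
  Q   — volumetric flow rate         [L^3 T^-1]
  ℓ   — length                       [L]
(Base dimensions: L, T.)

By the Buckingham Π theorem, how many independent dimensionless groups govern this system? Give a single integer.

Dimensional matrix (L×T by t×v×g×α×Q×ℓ):
  L: [ 0  1  1  2  3  1]
  T: [ 1 -1 -2 -1 -1  0]
Row reduction gives pivot columns t,v; rank = 2
Π count = n − r = 6 − 2 = 4

4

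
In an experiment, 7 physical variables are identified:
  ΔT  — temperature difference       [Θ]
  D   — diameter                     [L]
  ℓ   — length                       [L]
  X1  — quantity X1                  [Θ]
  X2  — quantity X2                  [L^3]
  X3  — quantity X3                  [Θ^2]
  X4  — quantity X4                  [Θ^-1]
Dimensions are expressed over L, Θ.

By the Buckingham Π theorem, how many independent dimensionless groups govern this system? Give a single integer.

5

Exponent matrix [L,Θ] × [ΔT,D,ℓ,X1,X2,X3,X4]:
  L: [ 0  1  1  0  3  0  0]
  Θ: [ 1  0  0  1  0  2 -1]
Row reduction gives pivot columns ΔT,D; rank = 2
Π count = n − r = 7 − 2 = 5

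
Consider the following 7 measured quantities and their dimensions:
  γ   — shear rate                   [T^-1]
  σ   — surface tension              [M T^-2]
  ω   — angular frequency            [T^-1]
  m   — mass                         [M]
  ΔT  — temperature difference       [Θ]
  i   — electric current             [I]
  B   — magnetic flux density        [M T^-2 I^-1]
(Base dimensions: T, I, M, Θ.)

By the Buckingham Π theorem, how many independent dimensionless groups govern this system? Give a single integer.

3

Exponent matrix [T,I,M,Θ] × [γ,σ,ω,m,ΔT,i,B]:
  T: [-1 -2 -1  0  0  0 -2]
  I: [ 0  0  0  0  0  1 -1]
  M: [ 0  1  0  1  0  0  1]
  Θ: [ 0  0  0  0  1  0  0]
RREF → pivots at {γ,σ,ΔT,i} ⇒ r = 4
Π count = n − r = 7 − 4 = 3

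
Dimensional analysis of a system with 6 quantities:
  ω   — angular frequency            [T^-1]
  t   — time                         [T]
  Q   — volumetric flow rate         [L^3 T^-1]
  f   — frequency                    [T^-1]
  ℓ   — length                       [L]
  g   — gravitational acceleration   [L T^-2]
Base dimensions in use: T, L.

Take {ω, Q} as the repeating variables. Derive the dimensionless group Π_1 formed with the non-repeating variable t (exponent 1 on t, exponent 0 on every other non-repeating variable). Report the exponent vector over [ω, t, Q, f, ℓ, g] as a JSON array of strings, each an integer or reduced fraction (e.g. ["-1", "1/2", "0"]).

["1", "1", "0", "0", "0", "0"]

Write exponents as rows T,L / cols ω,t,Q,f,ℓ,g:
  T: [-1  1 -1 -1  0 -2]
  L: [ 0  0  3  0  1  1]
RREF → pivots at {ω,Q} ⇒ r = 2
Pivot set = {ω,Q}, free = {t,f,ℓ,g}
RREF:
  r0: [   1   -1    0    1 -1/3  5/3]
  r1: [   0    0    1    0  1/3  1/3]
Fix exponent of t at 1, f at 0, ℓ at 0, g at 0; solve each RREF row for its pivot's exponent:
  r0: exp(ω) + (-1)·1 = 0 ⇒ exp(ω) = 1
  r1: exp(Q) + (0)·1 = 0 ⇒ exp(Q) = 0
Π_1 = ω · t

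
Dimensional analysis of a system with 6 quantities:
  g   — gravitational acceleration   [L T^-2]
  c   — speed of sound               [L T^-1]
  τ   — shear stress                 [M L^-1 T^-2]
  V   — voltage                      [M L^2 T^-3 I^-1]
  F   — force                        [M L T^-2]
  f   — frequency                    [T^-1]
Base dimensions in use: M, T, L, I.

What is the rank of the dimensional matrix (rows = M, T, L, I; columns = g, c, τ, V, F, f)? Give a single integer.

4

Dimensional matrix (M×T×L×I by g×c×τ×V×F×f):
  M: [ 0  0  1  1  1  0]
  T: [-2 -1 -2 -3 -2 -1]
  L: [ 1  1 -1  2  1  0]
  I: [ 0  0  0 -1  0  0]
RREF → pivots at {g,c,τ,V} ⇒ r = 4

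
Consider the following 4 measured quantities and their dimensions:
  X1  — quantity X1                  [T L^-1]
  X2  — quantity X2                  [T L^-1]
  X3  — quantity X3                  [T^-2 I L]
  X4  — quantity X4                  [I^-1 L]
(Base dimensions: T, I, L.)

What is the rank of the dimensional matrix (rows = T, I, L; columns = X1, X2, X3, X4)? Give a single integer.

Exponent matrix [T,I,L] × [X1,X2,X3,X4]:
  T: [ 1  1 -2  0]
  I: [ 0  0  1 -1]
  L: [-1 -1  1  1]
RREF → pivots at {X1,X3} ⇒ r = 2

2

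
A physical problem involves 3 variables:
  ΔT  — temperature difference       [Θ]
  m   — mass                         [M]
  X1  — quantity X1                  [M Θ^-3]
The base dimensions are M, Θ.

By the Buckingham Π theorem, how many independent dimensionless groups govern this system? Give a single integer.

1

Exponent matrix [M,Θ] × [ΔT,m,X1]:
  M: [ 0  1  1]
  Θ: [ 1  0 -3]
Row reduction gives pivot columns ΔT,m; rank = 2
n=3, r=2 ⇒ 1 dimensionless group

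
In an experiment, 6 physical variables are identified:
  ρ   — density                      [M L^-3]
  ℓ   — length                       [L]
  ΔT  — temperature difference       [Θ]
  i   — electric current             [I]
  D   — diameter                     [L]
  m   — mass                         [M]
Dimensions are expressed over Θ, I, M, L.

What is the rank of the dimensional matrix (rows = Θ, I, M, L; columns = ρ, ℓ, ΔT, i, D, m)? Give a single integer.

4

Write exponents as rows Θ,I,M,L / cols ρ,ℓ,ΔT,i,D,m:
  Θ: [ 0  0  1  0  0  0]
  I: [ 0  0  0  1  0  0]
  M: [ 1  0  0  0  0  1]
  L: [-3  1  0  0  1  0]
Echelon form has 4 nonzero rows (pivots: ρ,ℓ,ΔT,i)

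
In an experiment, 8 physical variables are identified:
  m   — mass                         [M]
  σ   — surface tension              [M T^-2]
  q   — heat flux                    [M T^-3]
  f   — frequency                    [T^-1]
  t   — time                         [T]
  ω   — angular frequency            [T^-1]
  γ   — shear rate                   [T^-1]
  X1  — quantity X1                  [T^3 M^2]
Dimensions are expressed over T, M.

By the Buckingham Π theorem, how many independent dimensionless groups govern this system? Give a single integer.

Exponent matrix [T,M] × [m,σ,q,f,t,ω,γ,X1]:
  T: [ 0 -2 -3 -1  1 -1 -1  3]
  M: [ 1  1  1  0  0  0  0  2]
RREF → pivots at {m,σ} ⇒ r = 2
Π count = n − r = 8 − 2 = 6

6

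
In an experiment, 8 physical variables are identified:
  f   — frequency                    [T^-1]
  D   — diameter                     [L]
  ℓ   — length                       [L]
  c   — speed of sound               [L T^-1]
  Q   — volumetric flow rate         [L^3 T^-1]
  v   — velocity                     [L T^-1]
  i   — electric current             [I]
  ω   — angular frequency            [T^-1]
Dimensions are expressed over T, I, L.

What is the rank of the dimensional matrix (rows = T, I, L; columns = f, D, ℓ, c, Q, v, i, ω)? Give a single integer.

Dimensional matrix (T×I×L by f×D×ℓ×c×Q×v×i×ω):
  T: [-1  0  0 -1 -1 -1  0 -1]
  I: [ 0  0  0  0  0  0  1  0]
  L: [ 0  1  1  1  3  1  0  0]
Echelon form has 3 nonzero rows (pivots: f,D,i)

3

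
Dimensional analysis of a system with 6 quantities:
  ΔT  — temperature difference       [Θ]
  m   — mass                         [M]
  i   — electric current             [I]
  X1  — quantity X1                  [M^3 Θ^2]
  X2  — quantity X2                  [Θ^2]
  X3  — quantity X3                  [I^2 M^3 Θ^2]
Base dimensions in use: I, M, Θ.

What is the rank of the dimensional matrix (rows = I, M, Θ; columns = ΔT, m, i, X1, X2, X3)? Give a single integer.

Write exponents as rows I,M,Θ / cols ΔT,m,i,X1,X2,X3:
  I: [ 0  0  1  0  0  2]
  M: [ 0  1  0  3  0  3]
  Θ: [ 1  0  0  2  2  2]
RREF → pivots at {ΔT,m,i} ⇒ r = 3

3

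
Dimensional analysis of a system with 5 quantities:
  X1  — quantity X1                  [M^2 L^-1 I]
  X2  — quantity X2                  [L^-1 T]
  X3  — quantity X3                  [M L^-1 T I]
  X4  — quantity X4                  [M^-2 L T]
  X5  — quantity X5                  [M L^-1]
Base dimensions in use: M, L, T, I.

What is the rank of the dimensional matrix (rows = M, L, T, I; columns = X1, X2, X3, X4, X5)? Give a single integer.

3

Dimensional matrix (M×L×T×I by X1×X2×X3×X4×X5):
  M: [ 2  0  1 -2  1]
  L: [-1 -1 -1  1 -1]
  T: [ 0  1  1  1  0]
  I: [ 1  0  1  0  0]
RREF → pivots at {X1,X2,X3} ⇒ r = 3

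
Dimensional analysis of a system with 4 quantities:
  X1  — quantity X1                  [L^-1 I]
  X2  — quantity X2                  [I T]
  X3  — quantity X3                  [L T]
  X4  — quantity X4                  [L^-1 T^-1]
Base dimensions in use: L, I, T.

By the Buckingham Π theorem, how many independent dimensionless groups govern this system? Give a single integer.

2

Exponent matrix [L,I,T] × [X1,X2,X3,X4]:
  L: [-1  0  1 -1]
  I: [ 1  1  0  0]
  T: [ 0  1  1 -1]
Echelon form has 2 nonzero rows (pivots: X1,X2)
4 vars − rank 2 = 2 Π groups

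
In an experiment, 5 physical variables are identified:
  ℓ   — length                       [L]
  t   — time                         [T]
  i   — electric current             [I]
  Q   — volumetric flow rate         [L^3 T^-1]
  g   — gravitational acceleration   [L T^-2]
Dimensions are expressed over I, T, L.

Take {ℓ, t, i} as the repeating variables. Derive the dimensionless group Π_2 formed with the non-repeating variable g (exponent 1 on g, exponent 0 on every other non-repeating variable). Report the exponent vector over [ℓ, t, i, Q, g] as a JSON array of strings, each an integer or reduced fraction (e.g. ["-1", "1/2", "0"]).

Dimensional matrix (I×T×L by ℓ×t×i×Q×g):
  I: [ 0  0  1  0  0]
  T: [ 0  1  0 -1 -2]
  L: [ 1  0  0  3  1]
Echelon form has 3 nonzero rows (pivots: ℓ,t,i)
Pivot set = {ℓ,t,i}, free = {Q,g}
RREF:
  r0: [   1    0    0    3    1]
  r1: [   0    1    0   -1   -2]
  r2: [   0    0    1    0    0]
Fix exponent of g at 1, Q at 0; solve each RREF row for its pivot's exponent:
  r0: exp(ℓ) + (1)·1 = 0 ⇒ exp(ℓ) = -1
  r1: exp(t) + (-2)·1 = 0 ⇒ exp(t) = 2
  r2: exp(i) + (0)·1 = 0 ⇒ exp(i) = 0
Π_2 = ℓ^-1 · t^2 · g

["-1", "2", "0", "0", "1"]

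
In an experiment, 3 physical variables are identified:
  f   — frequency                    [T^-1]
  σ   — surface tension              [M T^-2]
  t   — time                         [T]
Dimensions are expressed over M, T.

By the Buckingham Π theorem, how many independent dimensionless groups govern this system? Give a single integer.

Exponent matrix [M,T] × [f,σ,t]:
  M: [ 0  1  0]
  T: [-1 -2  1]
Echelon form has 2 nonzero rows (pivots: f,σ)
3 vars − rank 2 = 1 Π group

1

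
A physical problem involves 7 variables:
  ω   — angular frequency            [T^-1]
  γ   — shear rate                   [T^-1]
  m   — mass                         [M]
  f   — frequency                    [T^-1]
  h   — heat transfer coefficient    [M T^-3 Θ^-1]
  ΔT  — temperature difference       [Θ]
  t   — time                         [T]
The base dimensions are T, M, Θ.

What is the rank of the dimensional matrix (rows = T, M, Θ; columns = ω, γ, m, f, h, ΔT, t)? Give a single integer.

3

Dimensional matrix (T×M×Θ by ω×γ×m×f×h×ΔT×t):
  T: [-1 -1  0 -1 -3  0  1]
  M: [ 0  0  1  0  1  0  0]
  Θ: [ 0  0  0  0 -1  1  0]
Row reduction gives pivot columns ω,m,h; rank = 3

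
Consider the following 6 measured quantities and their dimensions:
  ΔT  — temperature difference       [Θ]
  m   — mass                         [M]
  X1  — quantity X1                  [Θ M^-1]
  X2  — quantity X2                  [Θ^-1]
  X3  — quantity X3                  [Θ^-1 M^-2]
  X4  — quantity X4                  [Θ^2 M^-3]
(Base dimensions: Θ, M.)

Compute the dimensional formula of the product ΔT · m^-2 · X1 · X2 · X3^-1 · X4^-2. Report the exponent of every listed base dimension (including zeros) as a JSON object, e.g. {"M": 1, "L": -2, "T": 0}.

Exponent matrix [Θ,M] × [ΔT,m,X1,X2,X3,X4]:
  Θ: [ 1  0  1 -1 -1  2]
  M: [ 0  1 -1  0 -2 -3]
  [Θ]: (1)·1+(-2)·0+(1)·1+(1)·-1+(-1)·-1+(-2)·2 = -2
  [M]: (1)·0+(-2)·1+(1)·-1+(1)·0+(-1)·-2+(-2)·-3 = 5
⇒ Θ^-2 M^5

{"Θ": -2, "M": 5}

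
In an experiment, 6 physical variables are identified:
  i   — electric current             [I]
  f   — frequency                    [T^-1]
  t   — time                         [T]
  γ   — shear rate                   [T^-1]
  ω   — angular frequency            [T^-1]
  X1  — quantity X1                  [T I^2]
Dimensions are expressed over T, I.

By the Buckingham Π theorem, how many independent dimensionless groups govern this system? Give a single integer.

Dimensional matrix (T×I by i×f×t×γ×ω×X1):
  T: [ 0 -1  1 -1 -1  1]
  I: [ 1  0  0  0  0  2]
Echelon form has 2 nonzero rows (pivots: i,f)
Π count = n − r = 6 − 2 = 4

4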